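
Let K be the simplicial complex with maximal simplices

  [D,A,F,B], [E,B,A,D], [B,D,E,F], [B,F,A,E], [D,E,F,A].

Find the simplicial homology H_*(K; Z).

H_0 = Z,  H_1 = 0,  H_2 = 0,  H_3 = Z.

Order the vertices as A < B < D < E < F. Listing each simplex with vertices in this order, K has dimension 3 with simplices:

  0-simplices (5): A, B, D, E, F
  1-simplices (10): AB, AD, AE, AF, BD, BE, BF, DE, DF, EF
  2-simplices (10): ABD, ABE, ABF, ADE, ADF, AEF, BDE, BDF, BEF, DEF
  3-simplices (5): ABDE, ABDF, ABEF, ADEF, BDEF

giving chain groups C_0 ≅ Z^5, C_1 ≅ Z^10, C_2 ≅ Z^10, C_3 ≅ Z^5.

The boundary map ∂_1: C_1 → C_0 sends each edge [p,q] (with p < q) to q − p. For instance
  ∂AB = B − A.
The resulting 5×10 matrix has rank 4, and its Smith normal form has invariant factors (1,1,1,1).

∂_2: C_2 → C_1 maps a triangle to the signed sum of its edges. For instance
  ∂BDE = DE − BE + BD,
  ∂AEF = EF − AF + AE.
The resulting 10×10 matrix has rank 6, and its Smith normal form has invariant factors (1,1,1,1,1,1).

Boundary ∂_3: C_3 → C_2 sends each 3-simplex σ to the alternating sum Σ_i (−1)^i (σ with its i-th vertex removed). For instance
  ∂ADEF = DEF − AEF + ADF − ADE,
  ∂BDEF = DEF − BEF + BDF − BDE.
As a 10×5 matrix over Z this has rank 4, with invariant factors (1,1,1,1).

Now H_k = ker ∂_k / im ∂_{k+1}, so:

  H_0: rank C_0 − rank ∂_1 = 5 − 4 = 1, and the invariant factors of ∂_1 are all 1, so H_0 ≅ Z.
  H_1: rank ker ∂_1 − rank ∂_2 = (10 − 4) − 6 = 0, and the invariant factors of ∂_2 are all 1, so H_1 ≅ 0.
  H_2: rank ker ∂_2 − rank ∂_3 = (10 − 6) − 4 = 0, and the invariant factors of ∂_3 are all 1, so H_2 ≅ 0.
  H_3: rank ker ∂_3 − rank ∂_4 = (5 − 4) − 0 = 1, and there is no ∂_4, so H_3 ≅ Z.

As a check, the Euler characteristic is 5 − 10 + 10 − 5 = 0, which agrees with 1 − 0 + 0 − 1 = 0.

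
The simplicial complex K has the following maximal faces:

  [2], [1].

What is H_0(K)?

We work with the vertex ordering 1 < 2. The simplices of K, each written with vertices in increasing order, are:

  0-simplices (2): [1], [2]

so the chain groups are C_0 ≅ Z^2.

From H_k ≅ ker(∂_k) / im(∂_{k+1}) we obtain:

  H_0: rank C_0 − rank ∂_1 = 2 − 0 = 2, and there is no ∂_1, so H_0 = Z^2.

H_0 = Z^2.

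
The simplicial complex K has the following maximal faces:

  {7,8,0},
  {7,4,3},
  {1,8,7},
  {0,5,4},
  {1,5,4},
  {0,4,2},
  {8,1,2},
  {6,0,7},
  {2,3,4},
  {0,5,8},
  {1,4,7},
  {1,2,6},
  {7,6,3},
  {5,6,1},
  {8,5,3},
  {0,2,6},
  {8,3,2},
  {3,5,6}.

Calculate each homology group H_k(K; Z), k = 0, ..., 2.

Take the total order 0 < 1 < 2 < 3 < 4 < 5 < 6 < 7 < 8 on the vertex set. Then K (dimension 2) consists of the simplices:

  0-simplices (9): [0], [1], [2], [3], [4], [5], [6], [7], [8]
  1-simplices (27): (27 of them)
  2-simplices (18): [0,2,4], [0,2,6], [0,4,5], [0,5,8], [0,6,7], [0,7,8], [1,2,6], [1,2,8], [1,4,5], [1,4,7], [1,5,6], [1,7,8], [2,3,4], [2,3,8], [3,4,7], [3,5,6], [3,5,8], [3,6,7]

giving chain groups C_0 ≅ Z^9, C_1 ≅ Z^27, C_2 ≅ Z^18.

∂_1: C_1 → C_0 sends each edge [p,q] (with p < q) to q − p. For instance
  ∂[6,7] = [7] − [6].
The 9×27 boundary matrix has rank 8 and Smith normal form diag(1,1,1,1,1,1,1,1).

Boundary ∂_2: C_2 → C_1 acts by ∂[p,q,r] = [q,r] − [p,r] + [p,q]. For instance
  ∂[3,6,7] = [6,7] − [3,7] + [3,6],
  ∂[1,5,6] = [5,6] − [1,6] + [1,5].
The resulting 27×18 matrix has rank 17, and its Smith normal form has invariant factors (1,1,1,1,1,1,1,1,1,1,1,1,1,1,1,1,1).

Computing H_k = (kernel of ∂_k) / (image of ∂_{k+1}):

  H_0: rank C_0 − rank ∂_1 = 9 − 8 = 1, and the invariant factors of ∂_1 are all 1, so H_0 = Z.
  H_1: rank ker ∂_1 − rank ∂_2 = (27 − 8) − 17 = 2, and the invariant factors of ∂_2 are all 1, so H_1 = Z^2.
  H_2: rank ker ∂_2 − rank ∂_3 = (18 − 17) − 0 = 1, and there is no ∂_3, so H_2 = Z.

H_0 ≅ Z,  H_1 ≅ Z^2,  H_2 ≅ Z.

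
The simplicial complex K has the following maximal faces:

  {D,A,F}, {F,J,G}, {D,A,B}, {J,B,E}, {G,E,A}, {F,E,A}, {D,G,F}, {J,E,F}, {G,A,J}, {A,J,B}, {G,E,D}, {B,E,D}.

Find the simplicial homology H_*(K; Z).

Fix the vertex order A < B < D < E < F < G < J and write every simplex with vertices in increasing order. Then dim K = 2 and the simplices of K are:

  0-simplices (7): A, B, D, E, F, G, J
  1-simplices (18): AB, AD, AE, AF, AG, AJ, BD, BE, BJ, DE, DF, DG, EF, EG, EJ, FG, FJ, GJ
  2-simplices (12): ABD, ABJ, ADF, AEF, AEG, AGJ, BDE, BEJ, DEG, DFG, EFJ, FGJ

giving chain groups C_0 ≅ Z^7, C_1 ≅ Z^18, C_2 ≅ Z^12.

The boundary map ∂_1: C_1 → C_0 is given by ∂[p,q] = [q] − [p].
As a 7×18 matrix over Z this has rank 6, with invariant factors (1,1,1,1,1,1).

The boundary map ∂_2: C_2 → C_1 maps a triangle to the signed sum of its edges. For instance
  ∂BEJ = EJ − BJ + BE,
  ∂AEG = EG − AG + AE.
The resulting 18×12 matrix has rank 12, and its Smith normal form has invariant factors (1,1,1,1,1,1,1,1,1,1,1,2).

Computing H_k = (kernel of ∂_k) / (image of ∂_{k+1}):

  H_0: rank C_0 − rank ∂_1 = 7 − 6 = 1, and the invariant factors of ∂_1 are all 1, so H_0 = Z.
  H_1: rank ker ∂_1 − rank ∂_2 = (18 − 6) − 12 = 0, and ∂_2 has invariant factor 2 > 1, so H_1 = Z_2.
  H_2: rank ker ∂_2 − rank ∂_3 = (12 − 12) − 0 = 0, and there is no ∂_3, so H_2 = 0.

H_0 = Z,  H_1 = Z_2,  H_2 = 0.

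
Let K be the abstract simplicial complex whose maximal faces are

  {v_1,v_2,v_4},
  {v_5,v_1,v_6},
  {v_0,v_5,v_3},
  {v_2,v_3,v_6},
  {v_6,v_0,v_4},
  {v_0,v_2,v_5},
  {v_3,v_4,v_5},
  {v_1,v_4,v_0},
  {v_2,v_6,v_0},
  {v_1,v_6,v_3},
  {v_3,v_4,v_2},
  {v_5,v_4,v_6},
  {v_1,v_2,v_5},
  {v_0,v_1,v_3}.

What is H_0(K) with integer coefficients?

Fix the vertex order v_0 < v_1 < v_2 < v_3 < v_4 < v_5 < v_6 and write every simplex with vertices in increasing order. Then dim K = 2 and the simplices of K are:

  0-simplices (7): [v_0], [v_1], [v_2], [v_3], [v_4], [v_5], [v_6]
  1-simplices (21): (21 of them)
  2-simplices (14): (14 of them)

so the chain groups are C_0 ≅ Z^7, C_1 ≅ Z^21, C_2 ≅ Z^14.

The boundary map ∂_1: C_1 → C_0 sends each edge [p,q] (with p < q) to q − p.
The 7×21 boundary matrix has rank 6 and Smith normal form diag(1,1,1,1,1,1).

Boundary ∂_2: C_2 → C_1 acts by ∂[p,q,r] = [q,r] − [p,r] + [p,q]. For instance
  ∂[v_1,v_2,v_4] = [v_2,v_4] − [v_1,v_4] + [v_1,v_2],
  ∂[v_2,v_3,v_4] = [v_3,v_4] − [v_2,v_4] + [v_2,v_3].
The resulting 21×14 matrix has rank 13, and its Smith normal form has invariant factors (1,1,1,1,1,1,1,1,1,1,1,1,1).

From H_k ≅ ker(∂_k) / im(∂_{k+1}) we obtain:

  H_0: rank C_0 − rank ∂_1 = 7 − 6 = 1, and the invariant factors of ∂_1 are all 1, so H_0 = Z.

H_0 = Z.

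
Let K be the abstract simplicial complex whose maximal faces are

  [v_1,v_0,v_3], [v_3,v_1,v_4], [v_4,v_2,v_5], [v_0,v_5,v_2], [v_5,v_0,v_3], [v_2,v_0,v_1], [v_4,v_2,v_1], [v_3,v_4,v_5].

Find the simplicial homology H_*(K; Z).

H_0 = Z,  H_1 = 0,  H_2 = Z.

Take the total order v_0 < v_1 < v_2 < v_3 < v_4 < v_5 on the vertex set. Then K (dimension 2) consists of the simplices:

  0-simplices (6): [v_0], [v_1], [v_2], [v_3], [v_4], [v_5]
  1-simplices (12): [v_0,v_1], [v_0,v_2], [v_0,v_3], [v_0,v_5], [v_1,v_2], [v_1,v_3], [v_1,v_4], [v_2,v_4], [v_2,v_5], [v_3,v_4], [v_3,v_5], [v_4,v_5]
  2-simplices (8): [v_0,v_1,v_2], [v_0,v_1,v_3], [v_0,v_2,v_5], [v_0,v_3,v_5], [v_1,v_2,v_4], [v_1,v_3,v_4], [v_2,v_4,v_5], [v_3,v_4,v_5]

giving chain groups C_0 ≅ Z^6, C_1 ≅ Z^12, C_2 ≅ Z^8.

∂_1: C_1 → C_0 is given by ∂[p,q] = [q] − [p]. For instance
  ∂[v_0,v_1] = [v_1] − [v_0].
As a 6×12 matrix over Z this has rank 5, with invariant factors (1,1,1,1,1).

Boundary ∂_2: C_2 → C_1 maps a triangle to the signed sum of its edges. For instance
  ∂[v_0,v_1,v_2] = [v_1,v_2] − [v_0,v_2] + [v_0,v_1],
  ∂[v_1,v_2,v_4] = [v_2,v_4] − [v_1,v_4] + [v_1,v_2].
The 12×8 boundary matrix has rank 7 and Smith normal form diag(1,1,1,1,1,1,1).

Now H_k = ker ∂_k / im ∂_{k+1}, so:

  H_0: rank C_0 − rank ∂_1 = 6 − 5 = 1, and the invariant factors of ∂_1 are all 1, so H_0 = Z.
  H_1: rank ker ∂_1 − rank ∂_2 = (12 − 5) − 7 = 0, and the invariant factors of ∂_2 are all 1, so H_1 = 0.
  H_2: rank ker ∂_2 − rank ∂_3 = (8 − 7) − 0 = 1, and there is no ∂_3, so H_2 = Z.

As a check, the Euler characteristic is 6 − 12 + 8 = 2, which agrees with 1 − 0 + 1 = 2.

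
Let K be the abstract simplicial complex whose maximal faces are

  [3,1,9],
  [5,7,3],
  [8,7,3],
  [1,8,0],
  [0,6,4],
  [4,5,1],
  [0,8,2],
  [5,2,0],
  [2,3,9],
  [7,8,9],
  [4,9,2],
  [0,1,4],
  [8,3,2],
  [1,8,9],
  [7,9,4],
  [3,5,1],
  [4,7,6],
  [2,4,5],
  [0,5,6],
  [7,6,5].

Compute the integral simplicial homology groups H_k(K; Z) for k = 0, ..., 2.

Order the vertices as 0 < 1 < 2 < 3 < 4 < 5 < 6 < 7 < 8 < 9. Listing each simplex with vertices in this order, K has dimension 2 with simplices:

  0-simplices (10): [0], [1], [2], [3], [4], [5], [6], [7], [8], [9]
  1-simplices (30): (30 of them)
  2-simplices (20): (20 of them)

so the chain groups are C_0 ≅ Z^10, C_1 ≅ Z^30, C_2 ≅ Z^20.

∂_1: C_1 → C_0 maps an edge to its endpoints' difference, ∂[p,q] = q − p.
This gives a 10×30 integer matrix of rank 9; reducing to Smith normal form yields diagonal entries (1,1,1,1,1,1,1,1,1).

The boundary map ∂_2: C_2 → C_1 maps a triangle to the signed sum of its edges. For instance
  ∂[2,3,9] = [3,9] − [2,9] + [2,3],
  ∂[0,4,6] = [4,6] − [0,6] + [0,4].
This gives a 30×20 integer matrix of rank 20; reducing to Smith normal form yields diagonal entries (1,1,1,1,1,1,1,1,1,1,1,1,1,1,1,1,1,1,1,2).

Reading off H_k = ker ∂_k / im ∂_{k+1}:

  H_0: rank C_0 − rank ∂_1 = 10 − 9 = 1, and the invariant factors of ∂_1 are all 1, so H_0 ≅ Z.
  H_1: rank ker ∂_1 − rank ∂_2 = (30 − 9) − 20 = 1, and ∂_2 has invariant factor 2 > 1, so H_1 ≅ Z ⊕ Z/2.
  H_2: rank ker ∂_2 − rank ∂_3 = (20 − 20) − 0 = 0, and there is no ∂_3, so H_2 ≅ 0.

(K is a triangulation of the Klein bottle.)

H_0 = Z,  H_1 = Z ⊕ Z/2,  H_2 = 0.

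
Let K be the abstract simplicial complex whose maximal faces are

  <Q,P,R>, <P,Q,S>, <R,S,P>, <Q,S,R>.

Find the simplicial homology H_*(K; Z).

H_0 = Z,  H_1 = 0,  H_2 = Z.

Take the total order P < Q < R < S on the vertex set. Then K (dimension 2) consists of the simplices:

  0-simplices (4): P, Q, R, S
  1-simplices (6): PQ, PR, PS, QR, QS, RS
  2-simplices (4): PQR, PQS, PRS, QRS

so the chain groups are C_0 ≅ Z^4, C_1 ≅ Z^6, C_2 ≅ Z^4.

∂_1: C_1 → C_0 is given by ∂[p,q] = [q] − [p]. For instance
  ∂RS = S − R.
This gives a 4×6 integer matrix of rank 3; reducing to Smith normal form yields diagonal entries (1,1,1).

Boundary ∂_2: C_2 → C_1 sends each 2-simplex [p,q,r] to [q,r] − [p,r] + [p,q]. For instance
  ∂PQS = QS − PS + PQ,
  ∂PRS = RS − PS + PR.
The 6×4 boundary matrix has rank 3 and Smith normal form diag(1,1,1).

Now H_k = ker ∂_k / im ∂_{k+1}, so:

  H_0: rank C_0 − rank ∂_1 = 4 − 3 = 1, and the invariant factors of ∂_1 are all 1, so H_0 = Z.
  H_1: rank ker ∂_1 − rank ∂_2 = (6 − 3) − 3 = 0, and the invariant factors of ∂_2 are all 1, so H_1 = 0.
  H_2: rank ker ∂_2 − rank ∂_3 = (4 − 3) − 0 = 1, and there is no ∂_3, so H_2 = Z.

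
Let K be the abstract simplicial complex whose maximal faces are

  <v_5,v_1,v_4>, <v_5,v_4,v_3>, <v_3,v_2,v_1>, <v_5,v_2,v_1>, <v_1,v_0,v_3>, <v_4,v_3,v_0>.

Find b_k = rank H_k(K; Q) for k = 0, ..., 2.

b_0 = 1, b_1 = 1, b_2 = 0.

K has 6 vertices, 12 edges, 6 triangles.
rank ∂_0 = 0, rank ∂_1 = 5 ⇒ b_0 = 6 − 0 − 5 = 1; all invariant factors of ∂_1 are 1 so no torsion. So H_0 = Z.
rank ∂_1 = 5, rank ∂_2 = 6 ⇒ b_1 = 12 − 5 − 6 = 1; all invariant factors of ∂_2 are 1 so no torsion. So H_1 = Z.
rank ∂_2 = 6, rank ∂_3 = 0 ⇒ b_2 = 6 − 6 − 0 = 0. So H_2 = 0.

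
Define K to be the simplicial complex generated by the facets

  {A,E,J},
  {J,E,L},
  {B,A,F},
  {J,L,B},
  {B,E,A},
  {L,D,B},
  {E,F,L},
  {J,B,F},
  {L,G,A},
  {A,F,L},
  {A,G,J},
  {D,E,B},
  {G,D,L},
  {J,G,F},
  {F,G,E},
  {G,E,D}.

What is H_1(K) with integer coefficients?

Fix the vertex order A < B < D < E < F < G < J < L and write every simplex with vertices in increasing order. Then dim K = 2 and the simplices of K are:

  0-simplices (8): A, B, D, E, F, G, J, L
  1-simplices (24): AB, AE, AF, AG, AJ, AL, BD, BE, BF, BJ, BL, DE, DG, DL, EF, EG, EJ, EL, FG, FJ, FL, GJ, GL, JL
  2-simplices (16): ABE, ABF, AEJ, AFL, AGJ, AGL, BDE, BDL, BFJ, BJL, DEG, DGL, EFG, EFL, EJL, FGJ

Hence C_0 ≅ Z^8, C_1 ≅ Z^24, C_2 ≅ Z^16.

The boundary map ∂_1: C_1 → C_0 maps an edge to its endpoints' difference, ∂[p,q] = q − p. For instance
  ∂AL = L − A.
The resulting 8×24 matrix has rank 7, and its Smith normal form has invariant factors (1,1,1,1,1,1,1).

Boundary ∂_2: C_2 → C_1 acts by ∂[p,q,r] = [q,r] − [p,r] + [p,q]. For instance
  ∂AFL = FL − AL + AF,
  ∂BDL = DL − BL + BD.
This gives a 24×16 integer matrix of rank 15; reducing to Smith normal form yields diagonal entries (1,1,1,1,1,1,1,1,1,1,1,1,1,1,1).

From H_k ≅ ker(∂_k) / im(∂_{k+1}) we obtain:

  H_1: rank ker ∂_1 − rank ∂_2 = (24 − 7) − 15 = 2, and the invariant factors of ∂_2 are all 1, so H_1 = Z^2.

H_1 ≅ Z^2.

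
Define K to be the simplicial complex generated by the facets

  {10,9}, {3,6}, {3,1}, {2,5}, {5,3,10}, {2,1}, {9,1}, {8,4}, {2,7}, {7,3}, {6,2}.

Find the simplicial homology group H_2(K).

H_2 = 0.

Order the vertices as 1 < 2 < 3 < 4 < 5 < 6 < 7 < 8 < 9 < 10. Listing each simplex with vertices in this order, K has dimension 2 with simplices:

  0-simplices (10): [1], [2], [3], [4], [5], [6], [7], [8], [9], [10]
  1-simplices (13): [1,2], [1,3], [1,9], [2,5], [2,6], [2,7], [3,5], [3,6], [3,7], [3,10], [4,8], [5,10], [9,10]
  2-simplices (1): [3,5,10]

giving chain groups C_0 ≅ Z^10, C_1 ≅ Z^13, C_2 ≅ Z^1.

∂_1: C_1 → C_0 sends each edge [p,q] (with p < q) to q − p.
As a 10×13 matrix over Z this has rank 8, with invariant factors (1,1,1,1,1,1,1,1).

∂_2: C_2 → C_1 sends each 2-simplex [p,q,r] to [q,r] − [p,r] + [p,q]. For instance
  ∂[3,5,10] = [5,10] − [3,10] + [3,5].
The 13×1 boundary matrix has rank 1 and Smith normal form diag(1).

From H_k ≅ ker(∂_k) / im(∂_{k+1}) we obtain:

  H_2: rank ker ∂_2 − rank ∂_3 = (1 − 1) − 0 = 0, and there is no ∂_3, so H_2 ≅ 0.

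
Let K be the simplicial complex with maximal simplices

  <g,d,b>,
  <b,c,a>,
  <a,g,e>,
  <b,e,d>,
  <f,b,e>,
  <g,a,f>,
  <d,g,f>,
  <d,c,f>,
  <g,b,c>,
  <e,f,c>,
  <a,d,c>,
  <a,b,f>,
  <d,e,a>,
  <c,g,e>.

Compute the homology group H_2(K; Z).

Order the vertices as a < b < c < d < e < f < g. Listing each simplex with vertices in this order, K has dimension 2 with simplices:

  0-simplices (7): a, b, c, d, e, f, g
  1-simplices (21): ab, ac, ad, ae, af, ag, bc, bd, be, bf, bg, cd, ce, cf, cg, de, df, dg, ef, eg, fg
  2-simplices (14): abc, abf, acd, ade, aeg, afg, bcg, bde, bdg, bef, cdf, cef, ceg, dfg

Hence C_0 ≅ Z^7, C_1 ≅ Z^21, C_2 ≅ Z^14.

∂_1: C_1 → C_0 maps an edge to its endpoints' difference, ∂[p,q] = q − p. For instance
  ∂cg = g − c.
This gives a 7×21 integer matrix of rank 6; reducing to Smith normal form yields diagonal entries (1,1,1,1,1,1).

∂_2: C_2 → C_1 sends each 2-simplex [p,q,r] to [q,r] − [p,r] + [p,q]. For instance
  ∂bcg = cg − bg + bc,
  ∂acd = cd − ad + ac.
As a 21×14 matrix over Z this has rank 13, with invariant factors (1,1,1,1,1,1,1,1,1,1,1,1,1).

Computing H_k = (kernel of ∂_k) / (image of ∂_{k+1}):

  H_2: rank ker ∂_2 − rank ∂_3 = (14 − 13) − 0 = 1, and there is no ∂_3, so H_2 = Z.

(K is a triangulation of the torus T^2.)

H_2 = Z.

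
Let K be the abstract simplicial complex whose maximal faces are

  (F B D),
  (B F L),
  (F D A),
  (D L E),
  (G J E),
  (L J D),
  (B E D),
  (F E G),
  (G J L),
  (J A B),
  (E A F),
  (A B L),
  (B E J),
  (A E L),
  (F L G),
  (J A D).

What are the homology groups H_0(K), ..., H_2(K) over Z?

Order the vertices as A < B < D < E < F < G < J < L. Listing each simplex with vertices in this order, K has dimension 2 with simplices:

  0-simplices (8): A, B, D, E, F, G, J, L
  1-simplices (24): AB, AD, AE, AF, AJ, AL, BD, BE, BF, BJ, BL, DE, DF, DJ, DL, EF, EG, EJ, EL, FG, FL, GJ, GL, JL
  2-simplices (16): ABJ, ABL, ADF, ADJ, AEF, AEL, BDE, BDF, BEJ, BFL, DEL, DJL, EFG, EGJ, FGL, GJL

Hence C_0 ≅ Z^8, C_1 ≅ Z^24, C_2 ≅ Z^16.

The boundary map ∂_1: C_1 → C_0 sends each edge [p,q] (with p < q) to q − p. For instance
  ∂BE = E − B.
The 8×24 boundary matrix has rank 7 and Smith normal form diag(1,1,1,1,1,1,1).

∂_2: C_2 → C_1 acts by ∂[p,q,r] = [q,r] − [p,r] + [p,q]. For instance
  ∂ADF = DF − AF + AD,
  ∂FGL = GL − FL + FG.
As a 24×16 matrix over Z this has rank 15, with invariant factors (1,1,1,1,1,1,1,1,1,1,1,1,1,1,1).

From H_k ≅ ker(∂_k) / im(∂_{k+1}) we obtain:

  H_0: rank C_0 − rank ∂_1 = 8 − 7 = 1, and the invariant factors of ∂_1 are all 1, so H_0 = Z.
  H_1: rank ker ∂_1 − rank ∂_2 = (24 − 7) − 15 = 2, and the invariant factors of ∂_2 are all 1, so H_1 = Z^2.
  H_2: rank ker ∂_2 − rank ∂_3 = (16 − 15) − 0 = 1, and there is no ∂_3, so H_2 = Z.

As a check, the Euler characteristic is 8 − 24 + 16 = 0, which agrees with 1 − 2 + 1 = 0.

H_0 ≅ Z,  H_1 ≅ Z^2,  H_2 ≅ Z.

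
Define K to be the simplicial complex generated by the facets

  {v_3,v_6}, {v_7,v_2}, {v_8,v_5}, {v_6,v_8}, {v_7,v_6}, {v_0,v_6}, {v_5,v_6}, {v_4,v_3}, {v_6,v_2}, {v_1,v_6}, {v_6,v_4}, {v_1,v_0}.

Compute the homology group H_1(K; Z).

H_1 ≅ Z^4.

Order the vertices as v_0 < v_1 < v_2 < v_3 < v_4 < v_5 < v_6 < v_7 < v_8. Listing each simplex with vertices in this order, K has dimension 1 with simplices:

  0-simplices (9): [v_0], [v_1], [v_2], [v_3], [v_4], [v_5], [v_6], [v_7], [v_8]
  1-simplices (12): [v_0,v_1], [v_0,v_6], [v_1,v_6], [v_2,v_6], [v_2,v_7], [v_3,v_4], [v_3,v_6], [v_4,v_6], [v_5,v_6], [v_5,v_8], [v_6,v_7], [v_6,v_8]

so the chain groups are C_0 ≅ Z^9, C_1 ≅ Z^12.

∂_1: C_1 → C_0 is given by ∂[p,q] = [q] − [p].
The resulting 9×12 matrix has rank 8, and its Smith normal form has invariant factors (1,1,1,1,1,1,1,1).

Now H_k = ker ∂_k / im ∂_{k+1}, so:

  H_1: rank ker ∂_1 − rank ∂_2 = (12 − 8) − 0 = 4, and there is no ∂_2, so H_1 ≅ Z^4.

(K is a triangulation of a wedge of 4 circles.)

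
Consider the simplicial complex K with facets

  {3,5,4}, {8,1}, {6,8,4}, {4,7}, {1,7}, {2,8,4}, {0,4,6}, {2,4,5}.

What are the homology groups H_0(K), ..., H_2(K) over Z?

H_0 ≅ Z,  H_1 ≅ Z,  H_2 = 0.

Fix the vertex order 0 < 1 < 2 < 3 < 4 < 5 < 6 < 7 < 8 and write every simplex with vertices in increasing order. Then dim K = 2 and the simplices of K are:

  0-simplices (9): [0], [1], [2], [3], [4], [5], [6], [7], [8]
  1-simplices (14): [0,4], [0,6], [1,7], [1,8], [2,4], [2,5], [2,8], [3,4], [3,5], [4,5], [4,6], [4,7], [4,8], [6,8]
  2-simplices (5): [0,4,6], [2,4,5], [2,4,8], [3,4,5], [4,6,8]

Hence C_0 ≅ Z^9, C_1 ≅ Z^14, C_2 ≅ Z^5.

The boundary map ∂_1: C_1 → C_0 is given by ∂[p,q] = [q] − [p]. For instance
  ∂[1,8] = [8] − [1].
As a 9×14 matrix over Z this has rank 8, with invariant factors (1,1,1,1,1,1,1,1).

Boundary ∂_2: C_2 → C_1 acts by ∂[p,q,r] = [q,r] − [p,r] + [p,q]. For instance
  ∂[3,4,5] = [4,5] − [3,5] + [3,4],
  ∂[2,4,5] = [4,5] − [2,5] + [2,4].
The 14×5 boundary matrix has rank 5 and Smith normal form diag(1,1,1,1,1).

Reading off H_k = ker ∂_k / im ∂_{k+1}:

  H_0: rank C_0 − rank ∂_1 = 9 − 8 = 1, and the invariant factors of ∂_1 are all 1, so H_0 ≅ Z.
  H_1: rank ker ∂_1 − rank ∂_2 = (14 − 8) − 5 = 1, and the invariant factors of ∂_2 are all 1, so H_1 ≅ Z.
  H_2: rank ker ∂_2 − rank ∂_3 = (5 − 5) − 0 = 0, and there is no ∂_3, so H_2 ≅ 0.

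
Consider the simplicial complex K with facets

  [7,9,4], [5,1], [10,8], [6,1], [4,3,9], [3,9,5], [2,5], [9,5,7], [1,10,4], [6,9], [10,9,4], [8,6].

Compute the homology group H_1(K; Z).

Take the total order 1 < 2 < 3 < 4 < 5 < 6 < 7 < 8 < 9 < 10 on the vertex set. Then K (dimension 2) consists of the simplices:

  0-simplices (10): [1], [2], [3], [4], [5], [6], [7], [8], [9], [10]
  1-simplices (18): [1,4], [1,5], [1,6], [1,10], [2,5], [3,4], [3,5], [3,9], [4,7], [4,9], [4,10], [5,7], [5,9], [6,8], [6,9], [7,9], [8,10], [9,10]
  2-simplices (6): [1,4,10], [3,4,9], [3,5,9], [4,7,9], [4,9,10], [5,7,9]

Hence C_0 ≅ Z^10, C_1 ≅ Z^18, C_2 ≅ Z^6.

The boundary map ∂_1: C_1 → C_0 maps an edge to its endpoints' difference, ∂[p,q] = q − p. For instance
  ∂[7,9] = [9] − [7].
The 10×18 boundary matrix has rank 9 and Smith normal form diag(1,1,1,1,1,1,1,1,1).

The boundary map ∂_2: C_2 → C_1 sends each 2-simplex [p,q,r] to [q,r] − [p,r] + [p,q]. For instance
  ∂[4,7,9] = [7,9] − [4,9] + [4,7],
  ∂[5,7,9] = [7,9] − [5,9] + [5,7].
As a 18×6 matrix over Z this has rank 6, with invariant factors (1,1,1,1,1,1).

From H_k ≅ ker(∂_k) / im(∂_{k+1}) we obtain:

  H_1: rank ker ∂_1 − rank ∂_2 = (18 − 9) − 6 = 3, and the invariant factors of ∂_2 are all 1, so H_1 ≅ Z^3.

H_1 = Z^3.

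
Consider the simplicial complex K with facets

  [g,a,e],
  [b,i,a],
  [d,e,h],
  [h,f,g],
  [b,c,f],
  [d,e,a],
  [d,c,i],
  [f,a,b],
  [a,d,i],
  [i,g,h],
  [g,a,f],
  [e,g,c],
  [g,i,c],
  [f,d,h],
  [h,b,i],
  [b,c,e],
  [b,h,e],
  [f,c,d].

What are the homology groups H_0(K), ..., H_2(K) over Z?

H_0 ≅ Z,  H_1 ≅ Z^2,  H_2 ≅ Z.

We work with the vertex ordering a < b < c < d < e < f < g < h < i. The simplices of K, each written with vertices in increasing order, are:

  0-simplices (9): a, b, c, d, e, f, g, h, i
  1-simplices (27): ab, ad, ae, af, ag, ai, bc, be, bf, bh, bi, cd, ce, cf, cg, ci, de, df, dh, di, eg, eh, fg, fh, gh, gi, hi
  2-simplices (18): abf, abi, ade, adi, aeg, afg, bce, bcf, beh, bhi, cdf, cdi, ceg, cgi, deh, dfh, fgh, ghi

giving chain groups C_0 ≅ Z^9, C_1 ≅ Z^27, C_2 ≅ Z^18.

∂_1: C_1 → C_0 maps an edge to its endpoints' difference, ∂[p,q] = q − p. For instance
  ∂fh = h − f.
This gives a 9×27 integer matrix of rank 8; reducing to Smith normal form yields diagonal entries (1,1,1,1,1,1,1,1).

Boundary ∂_2: C_2 → C_1 maps a triangle to the signed sum of its edges. For instance
  ∂bcf = cf − bf + bc,
  ∂adi = di − ai + ad.
This gives a 27×18 integer matrix of rank 17; reducing to Smith normal form yields diagonal entries (1,1,1,1,1,1,1,1,1,1,1,1,1,1,1,1,1).

Computing H_k = (kernel of ∂_k) / (image of ∂_{k+1}):

  H_0: rank C_0 − rank ∂_1 = 9 − 8 = 1, and the invariant factors of ∂_1 are all 1, so H_0 ≅ Z.
  H_1: rank ker ∂_1 − rank ∂_2 = (27 − 8) − 17 = 2, and the invariant factors of ∂_2 are all 1, so H_1 ≅ Z^2.
  H_2: rank ker ∂_2 − rank ∂_3 = (18 − 17) − 0 = 1, and there is no ∂_3, so H_2 ≅ Z.

As a check, the Euler characteristic is 9 − 27 + 18 = 0, which agrees with 1 − 2 + 1 = 0.
(K is a triangulation of the torus T^2.)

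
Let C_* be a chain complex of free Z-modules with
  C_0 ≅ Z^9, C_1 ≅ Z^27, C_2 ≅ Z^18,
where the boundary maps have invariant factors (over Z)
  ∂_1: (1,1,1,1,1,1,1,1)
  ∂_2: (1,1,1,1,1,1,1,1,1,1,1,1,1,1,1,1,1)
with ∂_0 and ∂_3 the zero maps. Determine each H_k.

H_0 ≅ Z,  H_1 ≅ Z^2,  H_2 ≅ Z.

H_0: b_0 = 9 − 0 − 8 = 1; torsion from ∂_1 factors > 1: none. So H_0 ≅ Z.
H_1: b_1 = 27 − 8 − 17 = 2; torsion from ∂_2 factors > 1: none. So H_1 ≅ Z^2.
H_2: b_2 = 18 − 17 − 0 = 1; torsion from ∂_3 factors > 1: none. So H_2 ≅ Z.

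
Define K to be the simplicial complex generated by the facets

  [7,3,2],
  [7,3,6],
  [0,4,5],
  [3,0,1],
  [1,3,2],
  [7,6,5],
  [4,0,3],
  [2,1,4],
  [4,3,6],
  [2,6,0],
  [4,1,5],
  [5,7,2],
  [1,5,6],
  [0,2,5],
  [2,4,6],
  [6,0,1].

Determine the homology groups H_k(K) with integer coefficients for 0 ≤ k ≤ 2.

H_0 ≅ Z,  H_1 ≅ Z^2,  H_2 ≅ Z.

K has 8 vertices, 24 edges, 16 triangles.
rank ∂_0 = 0, rank ∂_1 = 7 ⇒ b_0 = 8 − 0 − 7 = 1; all invariant factors of ∂_1 are 1 so no torsion. So H_0 = Z.
rank ∂_1 = 7, rank ∂_2 = 15 ⇒ b_1 = 24 − 7 − 15 = 2; all invariant factors of ∂_2 are 1 so no torsion. So H_1 = Z^2.
rank ∂_2 = 15, rank ∂_3 = 0 ⇒ b_2 = 16 − 15 − 0 = 1. So H_2 = Z.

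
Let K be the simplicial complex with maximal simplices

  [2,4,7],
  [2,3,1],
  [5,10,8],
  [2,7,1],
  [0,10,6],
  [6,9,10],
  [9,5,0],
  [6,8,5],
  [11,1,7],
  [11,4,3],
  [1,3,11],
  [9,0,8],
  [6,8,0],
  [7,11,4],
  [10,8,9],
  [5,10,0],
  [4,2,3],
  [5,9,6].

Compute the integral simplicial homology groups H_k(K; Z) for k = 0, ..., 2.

K has 12 vertices, 27 edges, 18 triangles.
rank ∂_0 = 0, rank ∂_1 = 10 ⇒ b_0 = 12 − 0 − 10 = 2; all invariant factors of ∂_1 are 1 so no torsion. So H_0 ≅ Z^2.
rank ∂_1 = 10, rank ∂_2 = 17 ⇒ b_1 = 27 − 10 − 17 = 0; ∂_2 has invariant factor(s) [2] giving torsion. So H_1 ≅ Z_2.
rank ∂_2 = 17, rank ∂_3 = 0 ⇒ b_2 = 18 − 17 − 0 = 1. So H_2 ≅ Z.

H_0 = Z^2,  H_1 = Z_2,  H_2 = Z.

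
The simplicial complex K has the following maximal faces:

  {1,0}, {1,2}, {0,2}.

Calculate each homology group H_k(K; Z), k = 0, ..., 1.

K has 3 vertices, 3 edges.
rank ∂_0 = 0, rank ∂_1 = 2 ⇒ b_0 = 3 − 0 − 2 = 1; all invariant factors of ∂_1 are 1 so no torsion. So H_0 ≅ Z.
rank ∂_1 = 2, rank ∂_2 = 0 ⇒ b_1 = 3 − 2 − 0 = 1. So H_1 ≅ Z.

H_0 ≅ Z,  H_1 ≅ Z.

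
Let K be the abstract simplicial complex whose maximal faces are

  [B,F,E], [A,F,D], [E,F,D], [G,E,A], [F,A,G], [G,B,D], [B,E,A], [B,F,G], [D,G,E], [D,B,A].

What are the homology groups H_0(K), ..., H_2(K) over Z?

K has 6 vertices, 15 edges, 10 triangles.
rank ∂_0 = 0, rank ∂_1 = 5 ⇒ b_0 = 6 − 0 − 5 = 1; all invariant factors of ∂_1 are 1 so no torsion. So H_0 ≅ Z.
rank ∂_1 = 5, rank ∂_2 = 10 ⇒ b_1 = 15 − 5 − 10 = 0; ∂_2 has invariant factor(s) [2] giving torsion. So H_1 ≅ Z/2.
rank ∂_2 = 10, rank ∂_3 = 0 ⇒ b_2 = 10 − 10 − 0 = 0. So H_2 ≅ 0.

H_0 ≅ Z,  H_1 ≅ Z/2,  H_2 = 0.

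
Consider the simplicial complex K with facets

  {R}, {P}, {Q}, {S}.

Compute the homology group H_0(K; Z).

H_0 ≅ Z^4.

Take the total order P < Q < R < S on the vertex set. Then K (dimension 0) consists of the simplices:

  0-simplices (4): P, Q, R, S

giving chain groups C_0 ≅ Z^4.

From H_k ≅ ker(∂_k) / im(∂_{k+1}) we obtain:

  H_0: rank C_0 − rank ∂_1 = 4 − 0 = 4, and there is no ∂_1, so H_0 = Z^4.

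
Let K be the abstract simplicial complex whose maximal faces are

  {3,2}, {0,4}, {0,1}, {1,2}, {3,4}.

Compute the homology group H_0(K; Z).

H_0 = Z.

K has 5 vertices, 5 edges.
rank ∂_0 = 0, rank ∂_1 = 4 ⇒ b_0 = 5 − 0 − 4 = 1; all invariant factors of ∂_1 are 1 so no torsion. So H_0 = Z.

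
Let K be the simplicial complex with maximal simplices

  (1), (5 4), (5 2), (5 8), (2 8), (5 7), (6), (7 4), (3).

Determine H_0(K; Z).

H_0 = Z^4.

Take the total order 1 < 2 < 3 < 4 < 5 < 6 < 7 < 8 on the vertex set. Then K (dimension 1) consists of the simplices:

  0-simplices (8): [1], [2], [3], [4], [5], [6], [7], [8]
  1-simplices (6): [2,5], [2,8], [4,5], [4,7], [5,7], [5,8]

so the chain groups are C_0 ≅ Z^8, C_1 ≅ Z^6.

The boundary map ∂_1: C_1 → C_0 maps an edge to its endpoints' difference, ∂[p,q] = q − p. For instance
  ∂[5,7] = [7] − [5].
This gives a 8×6 integer matrix of rank 4; reducing to Smith normal form yields diagonal entries (1,1,1,1).

Computing H_k = (kernel of ∂_k) / (image of ∂_{k+1}):

  H_0: rank C_0 − rank ∂_1 = 8 − 4 = 4, and the invariant factors of ∂_1 are all 1, so H_0 = Z^4.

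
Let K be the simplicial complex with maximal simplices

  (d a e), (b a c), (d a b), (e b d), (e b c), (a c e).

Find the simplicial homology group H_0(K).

H_0 ≅ Z.

Take the total order a < b < c < d < e on the vertex set. Then K (dimension 2) consists of the simplices:

  0-simplices (5): a, b, c, d, e
  1-simplices (9): ab, ac, ad, ae, bc, bd, be, ce, de
  2-simplices (6): abc, abd, ace, ade, bce, bde

so the chain groups are C_0 ≅ Z^5, C_1 ≅ Z^9, C_2 ≅ Z^6.

∂_1: C_1 → C_0 maps an edge to its endpoints' difference, ∂[p,q] = q − p. For instance
  ∂ce = e − c.
As a 5×9 matrix over Z this has rank 4, with invariant factors (1,1,1,1).

∂_2: C_2 → C_1 acts by ∂[p,q,r] = [q,r] − [p,r] + [p,q]. For instance
  ∂ade = de − ae + ad,
  ∂ace = ce − ae + ac.
The 9×6 boundary matrix has rank 5 and Smith normal form diag(1,1,1,1,1).

Reading off H_k = ker ∂_k / im ∂_{k+1}:

  H_0: rank C_0 − rank ∂_1 = 5 − 4 = 1, and the invariant factors of ∂_1 are all 1, so H_0 = Z.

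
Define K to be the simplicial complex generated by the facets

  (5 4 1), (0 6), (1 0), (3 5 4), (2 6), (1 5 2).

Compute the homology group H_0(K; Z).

H_0 = Z.

We work with the vertex ordering 0 < 1 < 2 < 3 < 4 < 5 < 6. The simplices of K, each written with vertices in increasing order, are:

  0-simplices (7): [0], [1], [2], [3], [4], [5], [6]
  1-simplices (10): [0,1], [0,6], [1,2], [1,4], [1,5], [2,5], [2,6], [3,4], [3,5], [4,5]
  2-simplices (3): [1,2,5], [1,4,5], [3,4,5]

so the chain groups are C_0 ≅ Z^7, C_1 ≅ Z^10, C_2 ≅ Z^3.

The boundary map ∂_1: C_1 → C_0 is given by ∂[p,q] = [q] − [p]. For instance
  ∂[1,5] = [5] − [1].
The resulting 7×10 matrix has rank 6, and its Smith normal form has invariant factors (1,1,1,1,1,1).

∂_2: C_2 → C_1 acts by ∂[p,q,r] = [q,r] − [p,r] + [p,q]. For instance
  ∂[3,4,5] = [4,5] − [3,5] + [3,4],
  ∂[1,2,5] = [2,5] − [1,5] + [1,2].
As a 10×3 matrix over Z this has rank 3, with invariant factors (1,1,1).

From H_k ≅ ker(∂_k) / im(∂_{k+1}) we obtain:

  H_0: rank C_0 − rank ∂_1 = 7 − 6 = 1, and the invariant factors of ∂_1 are all 1, so H_0 ≅ Z.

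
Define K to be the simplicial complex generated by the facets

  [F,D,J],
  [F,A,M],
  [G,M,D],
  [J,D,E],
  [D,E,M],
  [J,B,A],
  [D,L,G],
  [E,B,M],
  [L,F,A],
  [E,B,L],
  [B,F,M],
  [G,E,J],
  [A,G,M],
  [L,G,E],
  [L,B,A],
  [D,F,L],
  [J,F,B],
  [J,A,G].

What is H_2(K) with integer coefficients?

H_2 ≅ 0.

Take the total order A < B < D < E < F < G < J < L < M on the vertex set. Then K (dimension 2) consists of the simplices:

  0-simplices (9): A, B, D, E, F, G, J, L, M
  1-simplices (27): AB, AF, AG, AJ, AL, AM, BE, BF, BJ, BL, BM, DE, DF, DG, DJ, DL, DM, EG, EJ, EL, EM, FJ, FL, FM, GJ, GL, GM
  2-simplices (18): ABJ, ABL, AFL, AFM, AGJ, AGM, BEL, BEM, BFJ, BFM, DEJ, DEM, DFJ, DFL, DGL, DGM, EGJ, EGL

giving chain groups C_0 ≅ Z^9, C_1 ≅ Z^27, C_2 ≅ Z^18.

∂_1: C_1 → C_0 maps an edge to its endpoints' difference, ∂[p,q] = q − p. For instance
  ∂DM = M − D.
The 9×27 boundary matrix has rank 8 and Smith normal form diag(1,1,1,1,1,1,1,1).

Boundary ∂_2: C_2 → C_1 sends each 2-simplex [p,q,r] to [q,r] − [p,r] + [p,q]. For instance
  ∂AGJ = GJ − AJ + AG,
  ∂EGJ = GJ − EJ + EG.
The resulting 27×18 matrix has rank 18, and its Smith normal form has invariant factors (1,1,1,1,1,1,1,1,1,1,1,1,1,1,1,1,1,2).

Reading off H_k = ker ∂_k / im ∂_{k+1}:

  H_2: rank ker ∂_2 − rank ∂_3 = (18 − 18) − 0 = 0, and there is no ∂_3, so H_2 = 0.

(K is a triangulation of the Klein bottle.)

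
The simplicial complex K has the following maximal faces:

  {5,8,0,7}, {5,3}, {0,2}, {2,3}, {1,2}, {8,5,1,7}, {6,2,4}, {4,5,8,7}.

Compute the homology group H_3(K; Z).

H_3 = 0.

We work with the vertex ordering 0 < 1 < 2 < 3 < 4 < 5 < 6 < 7 < 8. The simplices of K, each written with vertices in increasing order, are:

  0-simplices (9): [0], [1], [2], [3], [4], [5], [6], [7], [8]
  1-simplices (19): [0,2], [0,5], [0,7], [0,8], [1,2], [1,5], [1,7], [1,8], [2,3], [2,4], [2,6], [3,5], [4,5], [4,6], [4,7], [4,8], [5,7], [5,8], [7,8]
  2-simplices (11): [0,5,7], [0,5,8], [0,7,8], [1,5,7], [1,5,8], [1,7,8], [2,4,6], [4,5,7], [4,5,8], [4,7,8], [5,7,8]
  3-simplices (3): [0,5,7,8], [1,5,7,8], [4,5,7,8]

giving chain groups C_0 ≅ Z^9, C_1 ≅ Z^19, C_2 ≅ Z^11, C_3 ≅ Z^3.

Boundary ∂_1: C_1 → C_0 sends each edge [p,q] (with p < q) to q − p. For instance
  ∂[0,2] = [2] − [0].
The resulting 9×19 matrix has rank 8, and its Smith normal form has invariant factors (1,1,1,1,1,1,1,1).

Boundary ∂_2: C_2 → C_1 acts by ∂[p,q,r] = [q,r] − [p,r] + [p,q]. For instance
  ∂[4,7,8] = [7,8] − [4,8] + [4,7],
  ∂[0,5,7] = [5,7] − [0,7] + [0,5].
As a 19×11 matrix over Z this has rank 8, with invariant factors (1,1,1,1,1,1,1,1).

∂_3: C_3 → C_2 sends each 3-simplex σ to the alternating sum Σ_i (−1)^i (σ with its i-th vertex removed). For instance
  ∂[0,5,7,8] = [5,7,8] − [0,7,8] + [0,5,8] − [0,5,7],
  ∂[4,5,7,8] = [5,7,8] − [4,7,8] + [4,5,8] − [4,5,7].
The resulting 11×3 matrix has rank 3, and its Smith normal form has invariant factors (1,1,1).

Now H_k = ker ∂_k / im ∂_{k+1}, so:

  H_3: rank ker ∂_3 − rank ∂_4 = (3 − 3) − 0 = 0, and there is no ∂_4, so H_3 = 0.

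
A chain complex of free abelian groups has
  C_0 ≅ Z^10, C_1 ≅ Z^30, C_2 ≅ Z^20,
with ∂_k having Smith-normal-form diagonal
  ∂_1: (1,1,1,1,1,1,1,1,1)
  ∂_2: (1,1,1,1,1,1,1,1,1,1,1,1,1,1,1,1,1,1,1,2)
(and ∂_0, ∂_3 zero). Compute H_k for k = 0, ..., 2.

H_0 = Z,  H_1 = Z ⊕ Z/2,  H_2 = 0.

H_0: b_0 = 10 − 0 − 9 = 1; torsion from ∂_1 factors > 1: none. So H_0 = Z.
H_1: b_1 = 30 − 9 − 20 = 1; torsion from ∂_2 factors > 1: [2]. So H_1 = Z ⊕ Z/2.
H_2: b_2 = 20 − 20 − 0 = 0; torsion from ∂_3 factors > 1: none. So H_2 = 0.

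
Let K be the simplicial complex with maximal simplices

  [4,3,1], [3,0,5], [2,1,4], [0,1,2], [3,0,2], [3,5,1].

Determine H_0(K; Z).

Fix the vertex order 0 < 1 < 2 < 3 < 4 < 5 and write every simplex with vertices in increasing order. Then dim K = 2 and the simplices of K are:

  0-simplices (6): [0], [1], [2], [3], [4], [5]
  1-simplices (12): [0,1], [0,2], [0,3], [0,5], [1,2], [1,3], [1,4], [1,5], [2,3], [2,4], [3,4], [3,5]
  2-simplices (6): [0,1,2], [0,2,3], [0,3,5], [1,2,4], [1,3,4], [1,3,5]

giving chain groups C_0 ≅ Z^6, C_1 ≅ Z^12, C_2 ≅ Z^6.

∂_1: C_1 → C_0 maps an edge to its endpoints' difference, ∂[p,q] = q − p. For instance
  ∂[2,3] = [3] − [2].
The 6×12 boundary matrix has rank 5 and Smith normal form diag(1,1,1,1,1).

The boundary map ∂_2: C_2 → C_1 acts by ∂[p,q,r] = [q,r] − [p,r] + [p,q]. For instance
  ∂[1,3,5] = [3,5] − [1,5] + [1,3],
  ∂[0,1,2] = [1,2] − [0,2] + [0,1].
The 12×6 boundary matrix has rank 6 and Smith normal form diag(1,1,1,1,1,1).

Now H_k = ker ∂_k / im ∂_{k+1}, so:

  H_0: rank C_0 − rank ∂_1 = 6 − 5 = 1, and the invariant factors of ∂_1 are all 1, so H_0 = Z.

(K is a triangulation of the cylinder S^1 x I.)

H_0 = Z.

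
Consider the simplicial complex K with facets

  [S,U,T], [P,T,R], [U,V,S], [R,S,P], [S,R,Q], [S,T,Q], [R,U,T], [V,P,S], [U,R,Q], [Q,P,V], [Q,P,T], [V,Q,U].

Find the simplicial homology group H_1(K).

K has 7 vertices, 18 edges, 12 triangles.
rank ∂_1 = 6, rank ∂_2 = 12 ⇒ b_1 = 18 − 6 − 12 = 0; ∂_2 has invariant factor(s) [2] giving torsion. So H_1 = Z/2Z.

H_1 = Z/2Z.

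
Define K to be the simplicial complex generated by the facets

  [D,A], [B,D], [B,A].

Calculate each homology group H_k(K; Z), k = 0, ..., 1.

H_0 ≅ Z,  H_1 ≅ Z.

Fix the vertex order A < B < D and write every simplex with vertices in increasing order. Then dim K = 1 and the simplices of K are:

  0-simplices (3): A, B, D
  1-simplices (3): AB, AD, BD

so the chain groups are C_0 ≅ Z^3, C_1 ≅ Z^3.

∂_1: C_1 → C_0 maps an edge to its endpoints' difference, ∂[p,q] = q − p. For instance
  ∂AB = B − A.
As a 3×3 matrix over Z this has rank 2, with invariant factors (1,1).

Reading off H_k = ker ∂_k / im ∂_{k+1}:

  H_0: rank C_0 − rank ∂_1 = 3 − 2 = 1, and the invariant factors of ∂_1 are all 1, so H_0 = Z.
  H_1: rank ker ∂_1 − rank ∂_2 = (3 − 2) − 0 = 1, and there is no ∂_2, so H_1 = Z.

As a check, the Euler characteristic is 3 − 3 = 0, which agrees with 1 − 1 = 0.
(K is a triangulation of the circle S^1.)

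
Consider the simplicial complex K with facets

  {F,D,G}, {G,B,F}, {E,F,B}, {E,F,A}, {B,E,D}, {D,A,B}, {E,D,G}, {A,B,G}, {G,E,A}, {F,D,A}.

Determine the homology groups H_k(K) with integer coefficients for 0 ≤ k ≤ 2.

H_0 ≅ Z,  H_1 ≅ Z_2,  H_2 = 0.

K has 6 vertices, 15 edges, 10 triangles.
rank ∂_0 = 0, rank ∂_1 = 5 ⇒ b_0 = 6 − 0 − 5 = 1; all invariant factors of ∂_1 are 1 so no torsion. So H_0 = Z.
rank ∂_1 = 5, rank ∂_2 = 10 ⇒ b_1 = 15 − 5 − 10 = 0; ∂_2 has invariant factor(s) [2] giving torsion. So H_1 = Z_2.
rank ∂_2 = 10, rank ∂_3 = 0 ⇒ b_2 = 10 − 10 − 0 = 0. So H_2 = 0.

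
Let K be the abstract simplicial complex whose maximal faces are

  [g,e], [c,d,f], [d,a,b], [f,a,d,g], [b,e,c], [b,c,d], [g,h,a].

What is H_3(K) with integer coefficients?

K has 8 vertices, 16 edges, 9 triangles, 1 3-simplex.
rank ∂_3 = 1, rank ∂_4 = 0 ⇒ b_3 = 1 − 1 − 0 = 0. So H_3 = 0.

H_3 ≅ 0.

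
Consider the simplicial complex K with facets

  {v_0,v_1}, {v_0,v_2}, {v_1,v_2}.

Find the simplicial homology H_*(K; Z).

H_0 ≅ Z,  H_1 ≅ Z.

Order the vertices as v_0 < v_1 < v_2. Listing each simplex with vertices in this order, K has dimension 1 with simplices:

  0-simplices (3): [v_0], [v_1], [v_2]
  1-simplices (3): [v_0,v_1], [v_0,v_2], [v_1,v_2]

Hence C_0 ≅ Z^3, C_1 ≅ Z^3.

∂_1: C_1 → C_0 maps an edge to its endpoints' difference, ∂[p,q] = q − p.
The 3×3 boundary matrix has rank 2 and Smith normal form diag(1,1).

Now H_k = ker ∂_k / im ∂_{k+1}, so:

  H_0: rank C_0 − rank ∂_1 = 3 − 2 = 1, and the invariant factors of ∂_1 are all 1, so H_0 ≅ Z.
  H_1: rank ker ∂_1 − rank ∂_2 = (3 − 2) − 0 = 1, and there is no ∂_2, so H_1 ≅ Z.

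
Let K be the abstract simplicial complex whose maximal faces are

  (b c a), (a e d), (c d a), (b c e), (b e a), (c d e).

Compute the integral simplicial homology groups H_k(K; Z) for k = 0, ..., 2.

Order the vertices as a < b < c < d < e. Listing each simplex with vertices in this order, K has dimension 2 with simplices:

  0-simplices (5): a, b, c, d, e
  1-simplices (9): ab, ac, ad, ae, bc, be, cd, ce, de
  2-simplices (6): abc, abe, acd, ade, bce, cde

giving chain groups C_0 ≅ Z^5, C_1 ≅ Z^9, C_2 ≅ Z^6.

Boundary ∂_1: C_1 → C_0 is given by ∂[p,q] = [q] − [p]. For instance
  ∂bc = c − b.
This gives a 5×9 integer matrix of rank 4; reducing to Smith normal form yields diagonal entries (1,1,1,1).

Boundary ∂_2: C_2 → C_1 maps a triangle to the signed sum of its edges. For instance
  ∂cde = de − ce + cd,
  ∂bce = ce − be + bc.
The resulting 9×6 matrix has rank 5, and its Smith normal form has invariant factors (1,1,1,1,1).

Now H_k = ker ∂_k / im ∂_{k+1}, so:

  H_0: rank C_0 − rank ∂_1 = 5 − 4 = 1, and the invariant factors of ∂_1 are all 1, so H_0 = Z.
  H_1: rank ker ∂_1 − rank ∂_2 = (9 − 4) − 5 = 0, and the invariant factors of ∂_2 are all 1, so H_1 = 0.
  H_2: rank ker ∂_2 − rank ∂_3 = (6 − 5) − 0 = 1, and there is no ∂_3, so H_2 = Z.

H_0 = Z,  H_1 = 0,  H_2 = Z.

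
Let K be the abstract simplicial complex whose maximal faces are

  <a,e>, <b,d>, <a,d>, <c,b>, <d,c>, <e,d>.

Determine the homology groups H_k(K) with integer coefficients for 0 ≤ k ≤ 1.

Take the total order a < b < c < d < e on the vertex set. Then K (dimension 1) consists of the simplices:

  0-simplices (5): a, b, c, d, e
  1-simplices (6): ad, ae, bc, bd, cd, de

so the chain groups are C_0 ≅ Z^5, C_1 ≅ Z^6.

∂_1: C_1 → C_0 is given by ∂[p,q] = [q] − [p]. For instance
  ∂ad = d − a.
As a 5×6 matrix over Z this has rank 4, with invariant factors (1,1,1,1).

From H_k ≅ ker(∂_k) / im(∂_{k+1}) we obtain:

  H_0: rank C_0 − rank ∂_1 = 5 − 4 = 1, and the invariant factors of ∂_1 are all 1, so H_0 ≅ Z.
  H_1: rank ker ∂_1 − rank ∂_2 = (6 − 4) − 0 = 2, and there is no ∂_2, so H_1 ≅ Z^2.

H_0 ≅ Z,  H_1 ≅ Z^2.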